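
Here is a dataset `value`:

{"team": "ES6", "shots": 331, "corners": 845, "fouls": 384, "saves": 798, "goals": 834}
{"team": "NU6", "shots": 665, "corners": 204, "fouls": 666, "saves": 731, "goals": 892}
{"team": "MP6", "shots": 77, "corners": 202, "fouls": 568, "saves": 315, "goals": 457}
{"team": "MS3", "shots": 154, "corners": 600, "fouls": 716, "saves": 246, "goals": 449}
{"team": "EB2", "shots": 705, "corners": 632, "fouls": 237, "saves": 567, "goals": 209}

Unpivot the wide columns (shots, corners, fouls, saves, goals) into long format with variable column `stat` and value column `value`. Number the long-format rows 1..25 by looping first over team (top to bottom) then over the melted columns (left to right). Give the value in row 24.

25 rows total (5 × 5). Row 24: index ⌊(24-1)/5⌋ = 4 into team → EB2; (24-1) mod 5 = 3 into the melted columns → saves.
So row 24 is (EB2, saves, 567); value = 567.

567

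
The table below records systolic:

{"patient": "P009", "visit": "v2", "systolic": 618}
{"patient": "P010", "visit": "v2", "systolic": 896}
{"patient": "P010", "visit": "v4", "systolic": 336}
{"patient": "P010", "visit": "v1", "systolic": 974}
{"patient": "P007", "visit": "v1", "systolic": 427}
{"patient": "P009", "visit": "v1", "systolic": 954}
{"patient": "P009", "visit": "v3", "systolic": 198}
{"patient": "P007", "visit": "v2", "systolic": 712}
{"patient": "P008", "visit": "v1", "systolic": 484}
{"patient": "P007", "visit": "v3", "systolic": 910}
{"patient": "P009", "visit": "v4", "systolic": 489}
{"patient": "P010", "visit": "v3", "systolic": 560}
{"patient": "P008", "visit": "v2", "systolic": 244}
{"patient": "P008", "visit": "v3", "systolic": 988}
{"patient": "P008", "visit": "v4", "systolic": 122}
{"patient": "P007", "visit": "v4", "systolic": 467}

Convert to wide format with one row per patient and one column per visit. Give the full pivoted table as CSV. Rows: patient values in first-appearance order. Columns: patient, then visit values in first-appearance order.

Columns: patient plus the 4 distinct visit values (v2, v4, v1, v3).
For example, row P009 column v2 takes systolic=618 from the long row (P009, v2).

patient,v2,v4,v1,v3
P009,618,489,954,198
P010,896,336,974,560
P007,712,467,427,910
P008,244,122,484,988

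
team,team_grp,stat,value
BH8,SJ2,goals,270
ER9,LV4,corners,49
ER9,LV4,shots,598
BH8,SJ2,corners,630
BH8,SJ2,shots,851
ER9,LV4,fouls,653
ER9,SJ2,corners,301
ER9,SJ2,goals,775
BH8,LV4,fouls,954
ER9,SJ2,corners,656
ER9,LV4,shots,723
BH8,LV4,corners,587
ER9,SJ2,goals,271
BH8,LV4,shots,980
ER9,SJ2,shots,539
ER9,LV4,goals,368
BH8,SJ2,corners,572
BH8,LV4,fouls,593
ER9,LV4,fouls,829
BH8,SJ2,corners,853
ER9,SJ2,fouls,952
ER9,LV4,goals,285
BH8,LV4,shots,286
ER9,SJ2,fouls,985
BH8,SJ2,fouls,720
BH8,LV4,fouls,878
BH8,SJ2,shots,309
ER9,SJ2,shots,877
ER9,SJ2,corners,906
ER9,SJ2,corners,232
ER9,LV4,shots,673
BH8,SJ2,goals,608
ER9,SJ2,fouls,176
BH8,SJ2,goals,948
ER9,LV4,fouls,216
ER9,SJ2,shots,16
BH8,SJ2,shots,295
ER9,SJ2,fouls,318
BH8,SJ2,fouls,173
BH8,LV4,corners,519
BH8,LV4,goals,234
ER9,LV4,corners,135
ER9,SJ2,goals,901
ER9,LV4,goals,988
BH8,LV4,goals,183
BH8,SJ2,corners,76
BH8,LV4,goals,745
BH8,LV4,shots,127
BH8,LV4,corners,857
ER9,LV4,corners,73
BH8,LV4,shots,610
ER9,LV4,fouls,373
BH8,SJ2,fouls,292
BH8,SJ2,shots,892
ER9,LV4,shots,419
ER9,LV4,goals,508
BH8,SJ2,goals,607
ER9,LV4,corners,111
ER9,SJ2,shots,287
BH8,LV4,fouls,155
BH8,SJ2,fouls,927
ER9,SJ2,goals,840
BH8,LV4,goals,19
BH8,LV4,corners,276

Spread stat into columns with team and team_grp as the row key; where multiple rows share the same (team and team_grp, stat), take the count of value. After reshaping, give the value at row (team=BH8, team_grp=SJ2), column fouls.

4

Rows with team=BH8, team_grp=SJ2 and stat=fouls: value values are 720, 173, 292, 927.
4 rows match — count = 4.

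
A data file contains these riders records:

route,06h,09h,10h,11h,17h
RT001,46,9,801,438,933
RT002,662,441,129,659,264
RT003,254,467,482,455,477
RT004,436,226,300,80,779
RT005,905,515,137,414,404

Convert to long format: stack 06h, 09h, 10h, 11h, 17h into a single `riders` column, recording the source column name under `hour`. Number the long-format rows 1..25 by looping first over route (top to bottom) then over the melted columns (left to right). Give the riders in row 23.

25 rows total (5 × 5). Row 23: index ⌊(23-1)/5⌋ = 4 into route → RT005; (23-1) mod 5 = 2 into the melted columns → 10h.
So row 23 is (RT005, 10h, 137); riders = 137.

137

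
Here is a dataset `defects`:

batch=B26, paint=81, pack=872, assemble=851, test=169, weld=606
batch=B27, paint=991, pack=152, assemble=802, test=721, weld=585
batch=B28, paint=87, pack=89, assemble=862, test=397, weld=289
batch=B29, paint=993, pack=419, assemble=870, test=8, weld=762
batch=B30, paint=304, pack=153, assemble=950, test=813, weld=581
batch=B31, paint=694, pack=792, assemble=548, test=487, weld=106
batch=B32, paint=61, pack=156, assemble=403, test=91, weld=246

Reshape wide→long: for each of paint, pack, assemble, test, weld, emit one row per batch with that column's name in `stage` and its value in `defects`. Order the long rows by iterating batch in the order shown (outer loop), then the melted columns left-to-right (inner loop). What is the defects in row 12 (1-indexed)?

89

35 rows total (7 × 5). Row 12: index ⌊(12-1)/5⌋ = 2 into batch → B28; (12-1) mod 5 = 1 into the melted columns → pack.
So row 12 is (B28, pack, 89); defects = 89.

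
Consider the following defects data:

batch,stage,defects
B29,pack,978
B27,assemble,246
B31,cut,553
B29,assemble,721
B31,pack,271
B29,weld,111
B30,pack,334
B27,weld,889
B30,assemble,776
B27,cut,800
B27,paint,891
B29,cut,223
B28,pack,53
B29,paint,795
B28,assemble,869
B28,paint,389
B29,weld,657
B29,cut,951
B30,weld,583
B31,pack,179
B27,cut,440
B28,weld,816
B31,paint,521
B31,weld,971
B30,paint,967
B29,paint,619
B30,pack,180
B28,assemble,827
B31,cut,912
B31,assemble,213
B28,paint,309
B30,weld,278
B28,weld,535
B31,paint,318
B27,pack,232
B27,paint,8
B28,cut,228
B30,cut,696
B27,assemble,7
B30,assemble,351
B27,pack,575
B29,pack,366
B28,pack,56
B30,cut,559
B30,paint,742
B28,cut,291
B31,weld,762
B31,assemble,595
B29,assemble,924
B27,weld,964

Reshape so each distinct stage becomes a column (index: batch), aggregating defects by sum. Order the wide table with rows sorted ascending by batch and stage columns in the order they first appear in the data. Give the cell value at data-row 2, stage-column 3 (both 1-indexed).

519

With rows sorted ascending by batch, row 2 is batch=B28. stage columns in first-appearance order: pack, assemble, cut, weld, paint; column 3 is cut.
Long rows with batch=B28, stage=cut: 228 + 291 = 519.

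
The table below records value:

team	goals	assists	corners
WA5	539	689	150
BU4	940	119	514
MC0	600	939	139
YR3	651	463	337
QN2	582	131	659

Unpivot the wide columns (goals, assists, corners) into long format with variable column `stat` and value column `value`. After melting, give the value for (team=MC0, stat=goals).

600

Unpivoting turns each (team, wide-column) pair into one long row.
The wide cell at row MC0, column goals holds 600, so the long row (MC0, goals) has value=600.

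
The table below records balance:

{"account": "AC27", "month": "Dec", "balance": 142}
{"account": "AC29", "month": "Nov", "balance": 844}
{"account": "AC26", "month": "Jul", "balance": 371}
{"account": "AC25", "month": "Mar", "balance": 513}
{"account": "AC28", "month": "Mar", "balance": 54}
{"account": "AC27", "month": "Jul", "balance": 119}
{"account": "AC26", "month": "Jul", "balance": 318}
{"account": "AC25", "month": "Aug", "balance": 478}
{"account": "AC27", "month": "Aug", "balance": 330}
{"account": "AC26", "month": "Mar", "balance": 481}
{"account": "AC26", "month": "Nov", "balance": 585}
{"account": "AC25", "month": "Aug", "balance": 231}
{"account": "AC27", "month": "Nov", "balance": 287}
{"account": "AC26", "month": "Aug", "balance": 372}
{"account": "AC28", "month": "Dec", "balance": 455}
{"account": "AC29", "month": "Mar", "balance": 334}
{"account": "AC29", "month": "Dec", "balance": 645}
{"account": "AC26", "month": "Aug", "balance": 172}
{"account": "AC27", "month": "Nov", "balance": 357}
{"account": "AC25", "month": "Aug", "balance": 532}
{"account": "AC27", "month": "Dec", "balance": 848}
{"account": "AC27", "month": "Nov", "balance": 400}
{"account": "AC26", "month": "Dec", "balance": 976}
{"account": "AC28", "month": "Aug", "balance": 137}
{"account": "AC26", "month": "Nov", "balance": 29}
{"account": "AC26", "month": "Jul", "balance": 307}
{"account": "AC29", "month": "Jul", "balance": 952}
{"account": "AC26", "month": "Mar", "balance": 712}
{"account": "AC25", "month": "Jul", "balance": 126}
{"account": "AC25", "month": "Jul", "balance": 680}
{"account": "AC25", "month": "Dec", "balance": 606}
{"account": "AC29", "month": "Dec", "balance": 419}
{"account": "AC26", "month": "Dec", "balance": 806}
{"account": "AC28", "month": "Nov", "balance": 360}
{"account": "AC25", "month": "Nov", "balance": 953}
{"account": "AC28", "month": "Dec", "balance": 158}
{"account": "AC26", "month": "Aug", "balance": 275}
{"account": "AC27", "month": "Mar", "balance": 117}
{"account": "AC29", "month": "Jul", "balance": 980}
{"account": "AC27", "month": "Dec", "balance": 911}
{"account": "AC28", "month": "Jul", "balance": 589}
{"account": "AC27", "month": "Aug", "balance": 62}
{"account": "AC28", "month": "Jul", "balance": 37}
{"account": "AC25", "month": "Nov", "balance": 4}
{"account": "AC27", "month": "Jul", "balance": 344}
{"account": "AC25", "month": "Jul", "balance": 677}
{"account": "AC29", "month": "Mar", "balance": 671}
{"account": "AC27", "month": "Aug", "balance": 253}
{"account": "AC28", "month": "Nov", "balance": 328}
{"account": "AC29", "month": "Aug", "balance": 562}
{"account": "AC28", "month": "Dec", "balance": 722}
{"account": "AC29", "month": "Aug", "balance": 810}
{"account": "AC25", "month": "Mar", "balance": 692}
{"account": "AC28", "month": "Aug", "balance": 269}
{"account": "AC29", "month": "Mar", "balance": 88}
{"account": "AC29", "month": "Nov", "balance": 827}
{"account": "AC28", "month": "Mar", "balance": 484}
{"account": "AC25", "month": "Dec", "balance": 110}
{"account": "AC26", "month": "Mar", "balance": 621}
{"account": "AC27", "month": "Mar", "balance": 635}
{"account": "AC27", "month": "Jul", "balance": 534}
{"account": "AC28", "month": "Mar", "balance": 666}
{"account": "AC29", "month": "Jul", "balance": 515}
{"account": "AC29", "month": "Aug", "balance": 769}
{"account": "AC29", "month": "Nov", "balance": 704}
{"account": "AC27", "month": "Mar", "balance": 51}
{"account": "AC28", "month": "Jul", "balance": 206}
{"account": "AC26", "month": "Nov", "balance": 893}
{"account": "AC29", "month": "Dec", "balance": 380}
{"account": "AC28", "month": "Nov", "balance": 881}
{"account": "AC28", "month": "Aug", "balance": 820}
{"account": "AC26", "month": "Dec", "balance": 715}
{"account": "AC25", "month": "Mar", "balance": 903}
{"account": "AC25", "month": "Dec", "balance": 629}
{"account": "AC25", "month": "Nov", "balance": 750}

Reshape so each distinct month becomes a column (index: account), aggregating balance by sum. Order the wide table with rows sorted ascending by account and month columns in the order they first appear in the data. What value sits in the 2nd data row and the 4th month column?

With rows sorted ascending by account, row 2 is account=AC26. month columns in first-appearance order: Dec, Nov, Jul, Mar, Aug; column 4 is Mar.
Long rows with account=AC26, month=Mar: 481 + 712 + 621 = 1814.

1814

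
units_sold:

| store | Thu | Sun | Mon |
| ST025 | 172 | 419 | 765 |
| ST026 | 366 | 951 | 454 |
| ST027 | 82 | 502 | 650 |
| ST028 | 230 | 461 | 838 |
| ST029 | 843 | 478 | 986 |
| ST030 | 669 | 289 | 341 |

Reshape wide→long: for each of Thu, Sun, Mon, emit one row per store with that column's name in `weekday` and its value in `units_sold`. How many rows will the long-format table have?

6 store values × 3 melted columns = 18 rows.

18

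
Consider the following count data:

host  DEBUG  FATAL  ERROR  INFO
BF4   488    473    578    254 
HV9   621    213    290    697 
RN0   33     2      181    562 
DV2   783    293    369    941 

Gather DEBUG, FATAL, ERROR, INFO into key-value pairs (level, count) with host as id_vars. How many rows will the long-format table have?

16

4 host values × 4 melted columns = 16 rows.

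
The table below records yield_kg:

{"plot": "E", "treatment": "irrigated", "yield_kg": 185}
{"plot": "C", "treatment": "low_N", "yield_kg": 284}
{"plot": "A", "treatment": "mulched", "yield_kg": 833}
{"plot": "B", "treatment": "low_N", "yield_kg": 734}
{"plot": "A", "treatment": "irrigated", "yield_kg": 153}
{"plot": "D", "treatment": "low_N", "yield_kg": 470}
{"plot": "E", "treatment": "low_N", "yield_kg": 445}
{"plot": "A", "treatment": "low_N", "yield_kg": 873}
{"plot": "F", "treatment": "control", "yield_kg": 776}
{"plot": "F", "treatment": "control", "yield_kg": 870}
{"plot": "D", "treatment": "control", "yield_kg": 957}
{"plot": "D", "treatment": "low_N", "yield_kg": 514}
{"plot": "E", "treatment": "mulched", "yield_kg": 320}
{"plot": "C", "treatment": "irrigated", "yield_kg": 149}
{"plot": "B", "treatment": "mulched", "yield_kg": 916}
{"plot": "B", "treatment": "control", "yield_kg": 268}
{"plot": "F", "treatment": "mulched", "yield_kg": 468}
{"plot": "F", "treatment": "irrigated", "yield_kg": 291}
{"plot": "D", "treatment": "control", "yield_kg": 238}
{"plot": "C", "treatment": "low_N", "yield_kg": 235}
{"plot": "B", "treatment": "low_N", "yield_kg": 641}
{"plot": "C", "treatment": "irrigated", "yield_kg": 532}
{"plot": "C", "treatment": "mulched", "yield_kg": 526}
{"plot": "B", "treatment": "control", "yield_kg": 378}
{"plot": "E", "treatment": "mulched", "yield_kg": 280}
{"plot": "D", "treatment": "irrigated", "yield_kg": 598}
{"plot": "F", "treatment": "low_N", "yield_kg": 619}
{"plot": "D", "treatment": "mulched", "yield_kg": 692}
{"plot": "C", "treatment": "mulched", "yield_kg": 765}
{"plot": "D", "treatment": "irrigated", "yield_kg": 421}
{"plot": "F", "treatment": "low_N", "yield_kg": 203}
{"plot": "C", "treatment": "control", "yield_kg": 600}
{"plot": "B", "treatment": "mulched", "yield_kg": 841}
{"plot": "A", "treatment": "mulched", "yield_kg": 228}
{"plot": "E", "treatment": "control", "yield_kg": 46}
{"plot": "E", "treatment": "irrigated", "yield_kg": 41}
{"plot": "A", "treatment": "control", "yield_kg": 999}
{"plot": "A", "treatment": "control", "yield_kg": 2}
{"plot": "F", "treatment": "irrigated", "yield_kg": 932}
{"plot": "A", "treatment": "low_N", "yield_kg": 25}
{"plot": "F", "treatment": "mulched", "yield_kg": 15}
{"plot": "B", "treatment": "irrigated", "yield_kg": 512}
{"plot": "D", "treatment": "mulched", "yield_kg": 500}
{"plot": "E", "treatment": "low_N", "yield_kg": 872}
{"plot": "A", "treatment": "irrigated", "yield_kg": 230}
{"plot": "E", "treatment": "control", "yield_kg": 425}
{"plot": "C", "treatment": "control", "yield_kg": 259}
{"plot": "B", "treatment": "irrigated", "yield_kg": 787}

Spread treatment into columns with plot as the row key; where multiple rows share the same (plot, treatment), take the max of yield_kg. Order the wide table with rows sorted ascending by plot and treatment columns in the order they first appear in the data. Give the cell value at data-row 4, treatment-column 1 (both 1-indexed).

598

With rows sorted ascending by plot, row 4 is plot=D. treatment columns in first-appearance order: irrigated, low_N, mulched, control; column 1 is irrigated.
Long rows with plot=D, treatment=irrigated: max(598, 421) = 598.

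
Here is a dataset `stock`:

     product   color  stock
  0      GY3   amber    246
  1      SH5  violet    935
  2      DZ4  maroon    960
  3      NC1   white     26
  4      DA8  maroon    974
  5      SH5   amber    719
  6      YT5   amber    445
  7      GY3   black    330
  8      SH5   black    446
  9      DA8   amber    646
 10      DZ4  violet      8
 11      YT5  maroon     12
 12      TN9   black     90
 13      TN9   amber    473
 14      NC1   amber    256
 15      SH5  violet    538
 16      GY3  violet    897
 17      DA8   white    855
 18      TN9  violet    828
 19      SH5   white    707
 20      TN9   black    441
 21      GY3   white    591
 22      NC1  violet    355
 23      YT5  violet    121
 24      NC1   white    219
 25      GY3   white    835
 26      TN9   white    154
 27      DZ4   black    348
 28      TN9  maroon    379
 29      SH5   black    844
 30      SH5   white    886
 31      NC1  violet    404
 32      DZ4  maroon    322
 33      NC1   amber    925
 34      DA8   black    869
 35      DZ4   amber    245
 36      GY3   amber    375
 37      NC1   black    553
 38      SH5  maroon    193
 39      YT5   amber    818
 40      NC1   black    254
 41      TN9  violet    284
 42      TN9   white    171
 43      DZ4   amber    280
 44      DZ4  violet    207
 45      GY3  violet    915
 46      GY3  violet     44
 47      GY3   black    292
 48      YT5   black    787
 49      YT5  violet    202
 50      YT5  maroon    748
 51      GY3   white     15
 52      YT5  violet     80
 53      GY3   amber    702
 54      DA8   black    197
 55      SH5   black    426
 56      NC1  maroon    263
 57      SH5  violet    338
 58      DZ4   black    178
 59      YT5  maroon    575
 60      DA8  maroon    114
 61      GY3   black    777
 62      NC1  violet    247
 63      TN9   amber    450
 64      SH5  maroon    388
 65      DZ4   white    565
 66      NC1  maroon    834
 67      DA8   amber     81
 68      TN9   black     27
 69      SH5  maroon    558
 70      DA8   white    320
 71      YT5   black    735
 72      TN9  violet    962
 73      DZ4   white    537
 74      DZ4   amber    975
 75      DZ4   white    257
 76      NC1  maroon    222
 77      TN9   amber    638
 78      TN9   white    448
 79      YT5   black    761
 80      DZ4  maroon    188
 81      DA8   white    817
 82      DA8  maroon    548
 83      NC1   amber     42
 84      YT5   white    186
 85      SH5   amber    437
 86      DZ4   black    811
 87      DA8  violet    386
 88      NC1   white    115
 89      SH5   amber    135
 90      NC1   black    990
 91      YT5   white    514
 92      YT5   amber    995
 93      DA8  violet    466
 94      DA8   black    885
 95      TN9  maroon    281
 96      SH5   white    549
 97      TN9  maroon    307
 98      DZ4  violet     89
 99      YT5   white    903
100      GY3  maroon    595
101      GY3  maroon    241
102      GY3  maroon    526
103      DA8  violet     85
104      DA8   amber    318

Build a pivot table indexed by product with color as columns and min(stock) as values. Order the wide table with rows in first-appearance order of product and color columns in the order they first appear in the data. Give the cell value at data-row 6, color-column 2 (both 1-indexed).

With rows in first-appearance order of product, row 6 is product=YT5. color columns in first-appearance order: amber, violet, maroon, white, black; column 2 is violet.
Long rows with product=YT5, color=violet: min(121, 202, 80) = 80.

80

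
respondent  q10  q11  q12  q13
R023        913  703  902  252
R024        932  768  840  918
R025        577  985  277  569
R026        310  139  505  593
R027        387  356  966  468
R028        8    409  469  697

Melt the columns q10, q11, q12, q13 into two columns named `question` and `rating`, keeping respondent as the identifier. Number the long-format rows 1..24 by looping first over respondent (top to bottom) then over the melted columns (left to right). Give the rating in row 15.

505

24 rows total (6 × 4). Row 15: index ⌊(15-1)/4⌋ = 3 into respondent → R026; (15-1) mod 4 = 2 into the melted columns → q12.
So row 15 is (R026, q12, 505); rating = 505.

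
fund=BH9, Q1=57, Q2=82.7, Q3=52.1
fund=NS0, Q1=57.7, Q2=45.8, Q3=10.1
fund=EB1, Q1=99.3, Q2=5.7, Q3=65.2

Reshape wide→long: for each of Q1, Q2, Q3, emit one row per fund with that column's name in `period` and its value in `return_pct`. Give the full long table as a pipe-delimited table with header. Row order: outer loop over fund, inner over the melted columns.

| fund | period | return_pct |
| BH9 | Q1 | 57 |
| BH9 | Q2 | 82.7 |
| BH9 | Q3 | 52.1 |
| NS0 | Q1 | 57.7 |
| NS0 | Q2 | 45.8 |
| NS0 | Q3 | 10.1 |
| EB1 | Q1 | 99.3 |
| EB1 | Q2 | 5.7 |
| EB1 | Q3 | 65.2 |

Each (fund, column) pair becomes one row: 3 × 3 = 9 rows.
For example, (BH9, Q1) → return_pct=57.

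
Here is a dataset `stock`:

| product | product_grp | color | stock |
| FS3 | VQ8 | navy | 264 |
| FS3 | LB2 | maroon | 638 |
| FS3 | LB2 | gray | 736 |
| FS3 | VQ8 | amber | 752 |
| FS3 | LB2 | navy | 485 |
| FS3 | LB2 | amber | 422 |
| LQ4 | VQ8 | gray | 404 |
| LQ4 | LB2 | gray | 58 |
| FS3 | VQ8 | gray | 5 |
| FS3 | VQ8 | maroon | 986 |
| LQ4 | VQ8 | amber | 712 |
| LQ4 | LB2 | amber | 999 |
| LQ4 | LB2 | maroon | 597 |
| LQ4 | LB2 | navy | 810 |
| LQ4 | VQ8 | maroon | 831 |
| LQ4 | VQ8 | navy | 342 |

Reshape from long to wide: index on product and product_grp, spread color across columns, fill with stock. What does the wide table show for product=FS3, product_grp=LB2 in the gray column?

736

Wide layout: rows indexed by product and product_grp, columns are the 4 distinct color values (navy, maroon, gray, amber).
Cell (product=FS3, product_grp=LB2, color=gray) draws from the long row where product=FS3, product_grp=LB2 and color=gray, which has stock=736.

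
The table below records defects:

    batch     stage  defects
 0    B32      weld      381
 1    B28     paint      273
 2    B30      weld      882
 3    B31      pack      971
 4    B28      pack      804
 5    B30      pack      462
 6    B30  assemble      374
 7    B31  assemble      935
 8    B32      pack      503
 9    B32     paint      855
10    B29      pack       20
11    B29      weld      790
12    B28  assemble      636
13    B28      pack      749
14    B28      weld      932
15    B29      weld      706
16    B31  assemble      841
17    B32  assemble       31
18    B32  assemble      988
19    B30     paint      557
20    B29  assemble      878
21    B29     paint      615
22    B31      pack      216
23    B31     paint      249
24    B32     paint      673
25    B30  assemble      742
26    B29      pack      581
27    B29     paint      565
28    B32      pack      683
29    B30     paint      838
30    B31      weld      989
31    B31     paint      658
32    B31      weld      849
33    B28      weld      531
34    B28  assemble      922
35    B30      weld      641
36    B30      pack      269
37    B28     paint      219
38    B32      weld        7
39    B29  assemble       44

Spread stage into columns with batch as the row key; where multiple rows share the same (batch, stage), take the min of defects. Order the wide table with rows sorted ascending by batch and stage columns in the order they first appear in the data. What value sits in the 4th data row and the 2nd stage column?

249

With rows sorted ascending by batch, row 4 is batch=B31. stage columns in first-appearance order: weld, paint, pack, assemble; column 2 is paint.
Long rows with batch=B31, stage=paint: min(249, 658) = 249.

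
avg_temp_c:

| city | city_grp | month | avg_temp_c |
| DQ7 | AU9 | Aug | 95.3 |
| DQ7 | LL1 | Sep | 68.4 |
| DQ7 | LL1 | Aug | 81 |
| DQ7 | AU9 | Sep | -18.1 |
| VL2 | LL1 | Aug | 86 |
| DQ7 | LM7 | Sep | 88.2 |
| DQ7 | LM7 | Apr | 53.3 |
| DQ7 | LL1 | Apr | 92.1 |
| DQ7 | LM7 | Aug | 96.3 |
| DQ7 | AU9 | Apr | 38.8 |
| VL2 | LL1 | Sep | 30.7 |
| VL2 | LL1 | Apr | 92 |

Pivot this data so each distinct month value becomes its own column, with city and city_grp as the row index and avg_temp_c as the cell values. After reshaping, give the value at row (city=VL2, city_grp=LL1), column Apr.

Wide layout: rows indexed by city and city_grp, columns are the 3 distinct month values (Aug, Sep, Apr).
Cell (city=VL2, city_grp=LL1, month=Apr) draws from the long row where city=VL2, city_grp=LL1 and month=Apr, which has avg_temp_c=92.

92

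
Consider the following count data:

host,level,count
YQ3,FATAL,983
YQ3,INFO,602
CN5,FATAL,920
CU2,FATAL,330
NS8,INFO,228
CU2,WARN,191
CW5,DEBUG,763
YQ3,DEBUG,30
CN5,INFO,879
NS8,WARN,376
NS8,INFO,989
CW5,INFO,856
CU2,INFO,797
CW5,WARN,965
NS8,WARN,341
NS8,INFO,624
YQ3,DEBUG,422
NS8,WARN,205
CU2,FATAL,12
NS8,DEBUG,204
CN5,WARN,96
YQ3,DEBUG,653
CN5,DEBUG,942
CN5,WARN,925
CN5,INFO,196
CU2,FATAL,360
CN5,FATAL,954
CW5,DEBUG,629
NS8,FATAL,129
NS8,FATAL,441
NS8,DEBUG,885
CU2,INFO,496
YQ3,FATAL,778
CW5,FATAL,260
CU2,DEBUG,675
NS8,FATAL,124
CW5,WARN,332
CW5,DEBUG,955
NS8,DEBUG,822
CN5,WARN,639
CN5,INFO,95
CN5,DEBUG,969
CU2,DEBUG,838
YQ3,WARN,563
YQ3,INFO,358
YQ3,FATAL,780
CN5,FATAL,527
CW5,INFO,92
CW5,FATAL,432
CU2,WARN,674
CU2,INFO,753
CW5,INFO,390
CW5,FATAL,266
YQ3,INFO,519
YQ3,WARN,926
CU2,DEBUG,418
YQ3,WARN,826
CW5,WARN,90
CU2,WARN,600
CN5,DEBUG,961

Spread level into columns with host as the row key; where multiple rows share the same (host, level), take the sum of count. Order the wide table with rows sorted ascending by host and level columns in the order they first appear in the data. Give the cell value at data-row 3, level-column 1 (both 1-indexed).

958

With rows sorted ascending by host, row 3 is host=CW5. level columns in first-appearance order: FATAL, INFO, WARN, DEBUG; column 1 is FATAL.
Long rows with host=CW5, level=FATAL: 260 + 432 + 266 = 958.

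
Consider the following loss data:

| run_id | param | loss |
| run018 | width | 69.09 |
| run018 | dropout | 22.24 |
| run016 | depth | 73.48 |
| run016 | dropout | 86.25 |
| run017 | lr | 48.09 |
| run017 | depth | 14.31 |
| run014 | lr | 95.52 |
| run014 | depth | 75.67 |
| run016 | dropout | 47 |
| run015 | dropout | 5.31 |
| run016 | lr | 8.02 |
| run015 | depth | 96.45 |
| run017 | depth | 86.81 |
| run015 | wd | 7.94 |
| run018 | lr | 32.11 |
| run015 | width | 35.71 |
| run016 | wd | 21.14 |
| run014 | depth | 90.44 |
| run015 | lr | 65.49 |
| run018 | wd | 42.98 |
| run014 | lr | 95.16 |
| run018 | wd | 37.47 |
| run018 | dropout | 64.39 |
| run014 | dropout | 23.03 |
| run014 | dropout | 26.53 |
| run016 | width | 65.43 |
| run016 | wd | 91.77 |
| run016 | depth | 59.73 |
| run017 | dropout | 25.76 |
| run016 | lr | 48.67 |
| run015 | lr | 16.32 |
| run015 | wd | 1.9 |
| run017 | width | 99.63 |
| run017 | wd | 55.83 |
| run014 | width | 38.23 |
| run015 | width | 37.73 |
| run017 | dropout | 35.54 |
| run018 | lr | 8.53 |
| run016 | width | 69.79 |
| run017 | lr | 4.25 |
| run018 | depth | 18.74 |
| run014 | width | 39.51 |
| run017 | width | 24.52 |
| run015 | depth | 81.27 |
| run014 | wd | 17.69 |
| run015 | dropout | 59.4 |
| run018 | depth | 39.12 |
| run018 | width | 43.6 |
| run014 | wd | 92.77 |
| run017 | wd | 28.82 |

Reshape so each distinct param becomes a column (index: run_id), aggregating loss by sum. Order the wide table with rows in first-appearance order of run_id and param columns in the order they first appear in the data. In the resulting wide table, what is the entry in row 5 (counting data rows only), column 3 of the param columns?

With rows in first-appearance order of run_id, row 5 is run_id=run015. param columns in first-appearance order: width, dropout, depth, lr, wd; column 3 is depth.
Long rows with run_id=run015, param=depth: 96.45 + 81.27 = 177.72.

177.72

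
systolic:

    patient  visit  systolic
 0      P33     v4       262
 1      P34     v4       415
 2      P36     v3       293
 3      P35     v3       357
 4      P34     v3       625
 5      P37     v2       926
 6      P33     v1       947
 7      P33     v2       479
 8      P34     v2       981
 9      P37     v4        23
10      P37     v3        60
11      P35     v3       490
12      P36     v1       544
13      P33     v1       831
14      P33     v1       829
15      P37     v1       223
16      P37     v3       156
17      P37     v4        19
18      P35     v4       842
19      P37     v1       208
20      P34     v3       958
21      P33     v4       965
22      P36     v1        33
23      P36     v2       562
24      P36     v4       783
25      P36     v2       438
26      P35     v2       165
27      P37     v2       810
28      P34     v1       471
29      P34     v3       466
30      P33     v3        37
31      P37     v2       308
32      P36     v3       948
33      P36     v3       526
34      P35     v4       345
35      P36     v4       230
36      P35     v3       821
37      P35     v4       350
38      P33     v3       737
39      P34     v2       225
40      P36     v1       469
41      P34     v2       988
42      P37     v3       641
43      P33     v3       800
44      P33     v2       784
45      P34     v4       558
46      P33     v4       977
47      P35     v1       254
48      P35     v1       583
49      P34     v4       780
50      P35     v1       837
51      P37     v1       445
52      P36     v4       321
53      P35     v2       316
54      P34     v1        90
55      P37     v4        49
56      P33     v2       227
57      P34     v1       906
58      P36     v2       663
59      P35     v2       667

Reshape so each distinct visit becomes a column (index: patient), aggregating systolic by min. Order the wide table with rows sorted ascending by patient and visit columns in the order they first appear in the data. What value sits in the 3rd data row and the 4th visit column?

With rows sorted ascending by patient, row 3 is patient=P35. visit columns in first-appearance order: v4, v3, v2, v1; column 4 is v1.
Long rows with patient=P35, visit=v1: min(254, 583, 837) = 254.

254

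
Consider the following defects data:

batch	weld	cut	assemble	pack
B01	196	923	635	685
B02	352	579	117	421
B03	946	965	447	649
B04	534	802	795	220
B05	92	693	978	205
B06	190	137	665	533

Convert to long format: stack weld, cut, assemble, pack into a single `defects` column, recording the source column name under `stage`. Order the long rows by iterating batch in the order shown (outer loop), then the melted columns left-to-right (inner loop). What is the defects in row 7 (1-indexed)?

24 rows total (6 × 4). Row 7: index ⌊(7-1)/4⌋ = 1 into batch → B02; (7-1) mod 4 = 2 into the melted columns → assemble.
So row 7 is (B02, assemble, 117); defects = 117.

117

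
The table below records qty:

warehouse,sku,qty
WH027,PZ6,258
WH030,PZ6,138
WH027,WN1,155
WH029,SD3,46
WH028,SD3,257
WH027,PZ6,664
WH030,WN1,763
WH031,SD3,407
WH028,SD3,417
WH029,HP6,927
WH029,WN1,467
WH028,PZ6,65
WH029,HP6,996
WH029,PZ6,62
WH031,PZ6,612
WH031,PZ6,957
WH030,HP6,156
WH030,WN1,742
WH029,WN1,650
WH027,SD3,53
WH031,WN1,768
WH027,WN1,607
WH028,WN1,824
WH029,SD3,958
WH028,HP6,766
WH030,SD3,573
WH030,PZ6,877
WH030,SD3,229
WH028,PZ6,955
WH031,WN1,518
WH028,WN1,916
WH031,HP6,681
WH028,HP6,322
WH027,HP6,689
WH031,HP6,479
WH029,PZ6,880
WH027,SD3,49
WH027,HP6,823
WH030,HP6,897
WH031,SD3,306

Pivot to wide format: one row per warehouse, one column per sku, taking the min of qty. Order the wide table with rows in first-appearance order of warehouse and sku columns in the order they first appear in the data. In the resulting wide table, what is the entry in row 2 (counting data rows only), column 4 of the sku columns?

156

With rows in first-appearance order of warehouse, row 2 is warehouse=WH030. sku columns in first-appearance order: PZ6, WN1, SD3, HP6; column 4 is HP6.
Long rows with warehouse=WH030, sku=HP6: min(156, 897) = 156.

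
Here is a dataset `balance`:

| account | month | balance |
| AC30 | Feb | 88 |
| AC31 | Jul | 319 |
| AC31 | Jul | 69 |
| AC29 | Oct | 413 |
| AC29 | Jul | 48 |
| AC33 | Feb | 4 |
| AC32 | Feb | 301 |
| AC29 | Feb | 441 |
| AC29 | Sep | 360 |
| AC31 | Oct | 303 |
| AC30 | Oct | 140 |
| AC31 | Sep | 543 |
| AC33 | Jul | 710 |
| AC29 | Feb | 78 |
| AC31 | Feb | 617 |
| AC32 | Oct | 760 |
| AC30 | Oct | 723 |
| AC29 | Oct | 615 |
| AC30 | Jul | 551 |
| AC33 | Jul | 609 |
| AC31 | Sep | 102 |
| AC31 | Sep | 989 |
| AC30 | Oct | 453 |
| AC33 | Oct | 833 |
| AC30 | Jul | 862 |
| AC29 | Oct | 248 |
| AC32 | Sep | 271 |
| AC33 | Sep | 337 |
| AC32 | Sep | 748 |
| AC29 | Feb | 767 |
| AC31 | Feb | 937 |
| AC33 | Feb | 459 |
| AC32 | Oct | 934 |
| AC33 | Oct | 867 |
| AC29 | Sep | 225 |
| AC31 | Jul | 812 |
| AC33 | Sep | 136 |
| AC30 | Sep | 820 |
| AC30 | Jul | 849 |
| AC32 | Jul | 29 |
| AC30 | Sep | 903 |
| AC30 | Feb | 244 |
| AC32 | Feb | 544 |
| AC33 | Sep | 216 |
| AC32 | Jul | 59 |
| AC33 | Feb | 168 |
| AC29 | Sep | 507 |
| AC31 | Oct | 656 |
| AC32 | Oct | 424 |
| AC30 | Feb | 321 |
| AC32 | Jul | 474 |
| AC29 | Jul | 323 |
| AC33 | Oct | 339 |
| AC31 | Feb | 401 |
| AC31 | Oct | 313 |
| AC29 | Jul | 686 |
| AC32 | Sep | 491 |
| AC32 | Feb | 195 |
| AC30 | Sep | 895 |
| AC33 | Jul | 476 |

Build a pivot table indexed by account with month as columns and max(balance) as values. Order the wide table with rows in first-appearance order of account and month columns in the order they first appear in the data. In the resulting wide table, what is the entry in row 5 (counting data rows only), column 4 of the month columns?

748

With rows in first-appearance order of account, row 5 is account=AC32. month columns in first-appearance order: Feb, Jul, Oct, Sep; column 4 is Sep.
Long rows with account=AC32, month=Sep: max(271, 748, 491) = 748.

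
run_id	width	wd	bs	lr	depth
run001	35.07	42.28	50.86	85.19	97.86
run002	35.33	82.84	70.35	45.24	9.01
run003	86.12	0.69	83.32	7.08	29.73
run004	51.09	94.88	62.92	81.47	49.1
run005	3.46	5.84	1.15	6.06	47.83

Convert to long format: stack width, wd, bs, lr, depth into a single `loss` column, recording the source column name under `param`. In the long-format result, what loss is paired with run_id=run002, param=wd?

82.84

Unpivoting turns each (run_id, wide-column) pair into one long row.
The wide cell at row run002, column wd holds 82.84, so the long row (run002, wd) has loss=82.84.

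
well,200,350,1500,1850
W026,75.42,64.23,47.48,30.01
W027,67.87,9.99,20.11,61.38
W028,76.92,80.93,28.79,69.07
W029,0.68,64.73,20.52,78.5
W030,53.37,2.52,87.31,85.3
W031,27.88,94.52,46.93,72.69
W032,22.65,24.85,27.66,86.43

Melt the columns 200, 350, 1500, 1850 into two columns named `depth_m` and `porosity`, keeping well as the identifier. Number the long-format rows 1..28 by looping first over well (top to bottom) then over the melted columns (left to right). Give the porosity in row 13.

28 rows total (7 × 4). Row 13: index ⌊(13-1)/4⌋ = 3 into well → W029; (13-1) mod 4 = 0 into the melted columns → 200.
So row 13 is (W029, 200, 0.68); porosity = 0.68.

0.68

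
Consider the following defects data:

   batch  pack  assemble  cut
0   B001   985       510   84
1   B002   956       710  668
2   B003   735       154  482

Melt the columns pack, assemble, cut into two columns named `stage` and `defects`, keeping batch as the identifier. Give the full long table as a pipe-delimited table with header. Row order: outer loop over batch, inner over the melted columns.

Each (batch, column) pair becomes one row: 3 × 3 = 9 rows.
For example, (B001, pack) → defects=985.

| batch | stage | defects |
| B001 | pack | 985 |
| B001 | assemble | 510 |
| B001 | cut | 84 |
| B002 | pack | 956 |
| B002 | assemble | 710 |
| B002 | cut | 668 |
| B003 | pack | 735 |
| B003 | assemble | 154 |
| B003 | cut | 482 |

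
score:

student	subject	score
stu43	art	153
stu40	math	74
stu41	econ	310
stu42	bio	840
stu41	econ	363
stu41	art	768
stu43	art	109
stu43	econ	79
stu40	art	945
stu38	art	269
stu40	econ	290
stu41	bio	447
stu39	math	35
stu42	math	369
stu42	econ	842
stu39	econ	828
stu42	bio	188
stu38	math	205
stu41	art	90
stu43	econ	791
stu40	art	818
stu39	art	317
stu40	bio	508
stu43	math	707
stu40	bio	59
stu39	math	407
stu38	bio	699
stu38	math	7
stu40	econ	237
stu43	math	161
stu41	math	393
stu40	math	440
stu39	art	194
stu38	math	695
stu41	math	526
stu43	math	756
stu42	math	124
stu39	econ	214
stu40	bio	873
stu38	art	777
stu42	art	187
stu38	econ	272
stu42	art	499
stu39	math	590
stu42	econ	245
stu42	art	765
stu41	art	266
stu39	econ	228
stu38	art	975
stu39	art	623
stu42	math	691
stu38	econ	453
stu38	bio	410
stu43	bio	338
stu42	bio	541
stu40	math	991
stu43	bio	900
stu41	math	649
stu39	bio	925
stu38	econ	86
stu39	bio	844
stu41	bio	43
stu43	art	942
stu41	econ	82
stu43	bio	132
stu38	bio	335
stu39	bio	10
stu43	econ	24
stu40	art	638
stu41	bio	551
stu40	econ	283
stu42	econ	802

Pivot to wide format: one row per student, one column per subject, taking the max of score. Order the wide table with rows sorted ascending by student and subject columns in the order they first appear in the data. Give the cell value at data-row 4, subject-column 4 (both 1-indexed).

551

With rows sorted ascending by student, row 4 is student=stu41. subject columns in first-appearance order: art, math, econ, bio; column 4 is bio.
Long rows with student=stu41, subject=bio: max(447, 43, 551) = 551.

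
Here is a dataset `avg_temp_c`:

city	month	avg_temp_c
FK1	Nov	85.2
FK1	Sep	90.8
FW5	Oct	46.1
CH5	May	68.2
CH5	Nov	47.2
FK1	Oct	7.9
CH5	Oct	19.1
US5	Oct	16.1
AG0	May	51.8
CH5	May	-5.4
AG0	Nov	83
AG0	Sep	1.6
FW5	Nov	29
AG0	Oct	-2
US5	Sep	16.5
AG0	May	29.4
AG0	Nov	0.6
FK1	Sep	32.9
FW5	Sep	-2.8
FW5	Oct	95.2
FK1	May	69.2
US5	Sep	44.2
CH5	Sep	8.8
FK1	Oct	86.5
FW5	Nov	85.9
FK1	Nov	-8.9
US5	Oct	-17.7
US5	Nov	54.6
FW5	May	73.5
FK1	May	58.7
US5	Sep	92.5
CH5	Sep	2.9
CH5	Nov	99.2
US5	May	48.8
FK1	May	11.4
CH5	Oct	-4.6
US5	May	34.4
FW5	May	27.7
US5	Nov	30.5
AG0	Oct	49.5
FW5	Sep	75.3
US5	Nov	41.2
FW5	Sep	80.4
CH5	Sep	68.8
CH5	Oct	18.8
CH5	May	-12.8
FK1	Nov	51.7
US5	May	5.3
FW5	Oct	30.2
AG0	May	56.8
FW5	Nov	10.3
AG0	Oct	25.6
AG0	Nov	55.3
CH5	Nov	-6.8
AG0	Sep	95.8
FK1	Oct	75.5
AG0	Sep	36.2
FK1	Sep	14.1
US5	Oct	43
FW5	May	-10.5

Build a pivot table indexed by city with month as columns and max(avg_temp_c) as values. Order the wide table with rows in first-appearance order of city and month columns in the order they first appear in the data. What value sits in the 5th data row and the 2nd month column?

95.8

With rows in first-appearance order of city, row 5 is city=AG0. month columns in first-appearance order: Nov, Sep, Oct, May; column 2 is Sep.
Long rows with city=AG0, month=Sep: max(1.6, 95.8, 36.2) = 95.8.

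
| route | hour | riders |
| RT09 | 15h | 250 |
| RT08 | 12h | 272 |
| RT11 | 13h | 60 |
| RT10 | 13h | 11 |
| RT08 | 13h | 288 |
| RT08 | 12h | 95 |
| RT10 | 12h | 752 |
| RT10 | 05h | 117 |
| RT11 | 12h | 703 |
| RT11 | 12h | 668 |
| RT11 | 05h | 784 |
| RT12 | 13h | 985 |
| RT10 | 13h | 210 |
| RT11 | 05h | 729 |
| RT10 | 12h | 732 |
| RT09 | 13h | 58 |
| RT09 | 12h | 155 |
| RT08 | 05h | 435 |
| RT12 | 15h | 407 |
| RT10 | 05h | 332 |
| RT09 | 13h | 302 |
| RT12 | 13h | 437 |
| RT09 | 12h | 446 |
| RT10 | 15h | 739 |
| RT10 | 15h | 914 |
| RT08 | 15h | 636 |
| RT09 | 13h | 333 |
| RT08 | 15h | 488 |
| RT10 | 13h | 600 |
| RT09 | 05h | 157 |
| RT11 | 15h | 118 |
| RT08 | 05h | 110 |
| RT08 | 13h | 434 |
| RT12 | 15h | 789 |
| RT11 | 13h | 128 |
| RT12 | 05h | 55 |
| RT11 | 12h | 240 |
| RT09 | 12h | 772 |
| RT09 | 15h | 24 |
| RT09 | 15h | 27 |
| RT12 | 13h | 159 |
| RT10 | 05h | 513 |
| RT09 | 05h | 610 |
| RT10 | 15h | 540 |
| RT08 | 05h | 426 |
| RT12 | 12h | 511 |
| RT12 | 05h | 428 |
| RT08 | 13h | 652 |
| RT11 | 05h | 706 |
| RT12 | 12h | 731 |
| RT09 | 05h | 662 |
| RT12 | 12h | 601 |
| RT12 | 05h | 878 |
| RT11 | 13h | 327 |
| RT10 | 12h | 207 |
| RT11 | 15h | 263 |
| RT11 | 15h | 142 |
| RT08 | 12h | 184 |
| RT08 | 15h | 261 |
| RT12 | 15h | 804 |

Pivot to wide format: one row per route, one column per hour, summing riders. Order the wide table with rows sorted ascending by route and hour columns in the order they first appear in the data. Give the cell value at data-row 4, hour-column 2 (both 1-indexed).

With rows sorted ascending by route, row 4 is route=RT11. hour columns in first-appearance order: 15h, 12h, 13h, 05h; column 2 is 12h.
Long rows with route=RT11, hour=12h: 703 + 668 + 240 = 1611.

1611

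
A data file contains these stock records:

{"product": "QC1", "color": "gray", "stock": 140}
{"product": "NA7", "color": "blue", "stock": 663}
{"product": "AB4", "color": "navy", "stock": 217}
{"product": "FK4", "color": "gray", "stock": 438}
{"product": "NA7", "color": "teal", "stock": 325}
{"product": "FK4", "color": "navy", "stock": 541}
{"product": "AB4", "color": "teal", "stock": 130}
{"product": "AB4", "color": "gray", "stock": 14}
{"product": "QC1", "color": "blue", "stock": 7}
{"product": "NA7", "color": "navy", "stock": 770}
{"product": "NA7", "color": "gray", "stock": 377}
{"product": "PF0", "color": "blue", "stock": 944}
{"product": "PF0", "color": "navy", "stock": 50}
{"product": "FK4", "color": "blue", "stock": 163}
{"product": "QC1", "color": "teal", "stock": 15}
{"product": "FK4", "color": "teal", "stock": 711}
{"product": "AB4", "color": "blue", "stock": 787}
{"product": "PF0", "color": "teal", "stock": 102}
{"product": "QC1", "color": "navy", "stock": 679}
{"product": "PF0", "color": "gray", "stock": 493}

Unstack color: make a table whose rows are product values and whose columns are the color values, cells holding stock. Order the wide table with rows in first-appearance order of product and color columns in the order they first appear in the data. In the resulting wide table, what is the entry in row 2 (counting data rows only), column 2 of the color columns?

With rows in first-appearance order of product, row 2 is product=NA7. color columns in first-appearance order: gray, blue, navy, teal; column 2 is blue.
Long rows with product=NA7, color=blue: stock = 663.

663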